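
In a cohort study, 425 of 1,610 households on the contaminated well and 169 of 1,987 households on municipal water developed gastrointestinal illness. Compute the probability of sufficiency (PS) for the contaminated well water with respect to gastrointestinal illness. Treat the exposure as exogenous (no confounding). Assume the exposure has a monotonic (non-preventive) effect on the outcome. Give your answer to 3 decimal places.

PS ≈ 0.196

p₁ = P(outcome | exposed) = 425/1610 = 0.26398
p₀ = P(outcome | unexposed) = 169/1987 = 0.085053
Under exogeneity and monotonicity, PS = (p₁ − p₀) / (1 − p₀).
PS = (0.26398 − 0.085053) / (1 − 0.085053) = 0.17892 / 0.91495 ≈ 0.1956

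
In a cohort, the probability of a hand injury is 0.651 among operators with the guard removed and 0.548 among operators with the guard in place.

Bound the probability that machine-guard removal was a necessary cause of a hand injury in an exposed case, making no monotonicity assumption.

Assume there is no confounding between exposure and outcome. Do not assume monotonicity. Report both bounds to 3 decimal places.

0.158 ≤ PN ≤ 0.694

Let p₁ = 0.651, p₀ = 0.548.
Under exogeneity alone the bounds on PN are max{0,(p₁−p₀)/p₁} ≤ PN ≤ min{1,(1−p₀)/p₁}.
  lower = (p₁ − p₀)/p₁ = 0.103 / 0.651 ≈ 0.1582
  upper = min{1, (1 − p₀)/p₁} = 0.452 / 0.651 ≈ 0.6943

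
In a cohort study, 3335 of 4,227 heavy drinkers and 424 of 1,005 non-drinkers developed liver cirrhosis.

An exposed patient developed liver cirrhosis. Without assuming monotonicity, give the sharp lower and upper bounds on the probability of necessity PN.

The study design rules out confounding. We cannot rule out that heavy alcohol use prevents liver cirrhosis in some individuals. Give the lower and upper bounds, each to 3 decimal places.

0.465 ≤ PN ≤ 0.733

p₁ = P(outcome | exposed) = 3335/4227 = 0.78898
p₀ = P(outcome | unexposed) = 424/1005 = 0.42189
Under exogeneity alone the bounds on PN are max{0,(p₁−p₀)/p₁} ≤ PN ≤ min{1,(1−p₀)/p₁}.
  lower = (p₁ − p₀)/p₁ = 0.36709 / 0.78898 ≈ 0.4653
  upper = min{1, (1 − p₀)/p₁} = 0.57811 / 0.78898 ≈ 0.7327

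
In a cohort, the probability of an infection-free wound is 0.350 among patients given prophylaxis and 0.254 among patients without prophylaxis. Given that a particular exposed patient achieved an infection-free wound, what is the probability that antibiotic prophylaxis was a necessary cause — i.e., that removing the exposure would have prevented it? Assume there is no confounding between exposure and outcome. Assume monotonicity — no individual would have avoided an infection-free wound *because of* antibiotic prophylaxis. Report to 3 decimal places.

PN ≈ 0.274

Let p₁ = 0.35, p₀ = 0.254.
Under exogeneity and monotonicity, PN = (p₁ − p₀) / p₁.
PN = (0.35 − 0.254) / 0.35 = 0.096 / 0.35 ≈ 0.2743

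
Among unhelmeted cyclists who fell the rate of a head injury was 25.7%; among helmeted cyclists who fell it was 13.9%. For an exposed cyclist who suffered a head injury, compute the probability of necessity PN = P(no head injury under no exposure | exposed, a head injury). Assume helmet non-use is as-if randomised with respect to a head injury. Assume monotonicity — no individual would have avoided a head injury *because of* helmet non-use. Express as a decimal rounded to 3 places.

PN ≈ 0.459

p₁ = 0.257, p₀ = 0.139.
Under exogeneity and monotonicity, PN = (p₁ − p₀) / p₁.
PN = (0.257 − 0.139) / 0.257 = 0.118 / 0.257 ≈ 0.4591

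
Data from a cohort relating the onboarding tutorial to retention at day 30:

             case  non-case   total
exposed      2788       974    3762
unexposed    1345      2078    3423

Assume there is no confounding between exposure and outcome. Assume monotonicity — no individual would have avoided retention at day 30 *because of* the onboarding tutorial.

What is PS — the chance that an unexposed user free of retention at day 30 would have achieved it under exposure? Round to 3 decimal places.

PS ≈ 0.574

p₁ = P(outcome | exposed) = 2788/3762 = 0.7411
p₀ = P(outcome | unexposed) = 1345/3423 = 0.39293
Under exogeneity and monotonicity, PS = (p₁ − p₀)/(1 − p₀).
PS = (0.7411 − 0.39293) / 0.60707 ≈ 0.5735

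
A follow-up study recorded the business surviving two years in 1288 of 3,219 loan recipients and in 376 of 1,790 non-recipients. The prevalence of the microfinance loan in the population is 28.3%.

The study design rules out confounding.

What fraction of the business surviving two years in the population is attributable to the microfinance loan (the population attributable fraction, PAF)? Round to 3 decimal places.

p₁ = P(outcome | exposed) = 1288/3219 = 0.40012
p₀ = P(outcome | unexposed) = 376/1790 = 0.21006
Overall risk P(Y=1) = π·p₁ + (1−π)·p₀ = 0.283×0.40012 + 0.717×0.21006 = 0.26385.
Under exogeneity, PAF = [P(Y=1) − p₀] / P(Y=1).
PAF = (0.26385 − 0.21006) / 0.26385 ≈ 0.2039

PAF ≈ 0.204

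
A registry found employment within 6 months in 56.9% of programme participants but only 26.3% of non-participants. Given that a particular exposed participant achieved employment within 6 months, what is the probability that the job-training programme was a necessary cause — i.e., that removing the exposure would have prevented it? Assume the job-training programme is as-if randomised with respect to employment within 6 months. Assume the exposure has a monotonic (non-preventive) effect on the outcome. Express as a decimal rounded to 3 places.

p₁ = 0.569, p₀ = 0.263.
Under exogeneity and monotonicity, PN = (p₁ − p₀) / p₁.
PN = (0.569 − 0.263) / 0.569 = 0.306 / 0.569 ≈ 0.5378

PN ≈ 0.538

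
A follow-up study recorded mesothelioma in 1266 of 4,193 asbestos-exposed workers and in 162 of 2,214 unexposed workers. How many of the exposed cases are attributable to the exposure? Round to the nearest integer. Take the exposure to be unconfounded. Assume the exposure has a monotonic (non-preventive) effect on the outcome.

p₁ = P(outcome | exposed) = 1266/4193 = 0.30193
p₀ = P(outcome | unexposed) = 162/2214 = 0.073171
PN = (p₁ − p₀)/p₁ = (0.30193 − 0.073171) / 0.30193 ≈ 0.75766.
Attributable cases ≈ PN × (exposed cases) = 0.75766 × 1266 ≈ 959.20.

about 959 cases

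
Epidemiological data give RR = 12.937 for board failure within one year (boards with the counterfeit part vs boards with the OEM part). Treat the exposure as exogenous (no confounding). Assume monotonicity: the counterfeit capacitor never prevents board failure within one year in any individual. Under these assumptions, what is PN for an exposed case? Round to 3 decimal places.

PN ≈ 0.923

Under exogeneity and monotonicity, PN = (RR − 1) / RR = 1 − 1/RR.
PN = (12.937 − 1) / 12.937 = 11.94 / 12.937 ≈ 0.9227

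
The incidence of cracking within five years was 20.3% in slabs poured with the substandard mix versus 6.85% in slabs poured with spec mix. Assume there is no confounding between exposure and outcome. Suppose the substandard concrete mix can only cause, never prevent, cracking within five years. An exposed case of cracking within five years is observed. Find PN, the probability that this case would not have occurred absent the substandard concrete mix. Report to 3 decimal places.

PN ≈ 0.663

p₁ = 0.203, p₀ = 0.0685.
Under exogeneity and monotonicity, PN = (p₁ − p₀) / p₁.
PN = (0.203 − 0.0685) / 0.203 = 0.1345 / 0.203 ≈ 0.6626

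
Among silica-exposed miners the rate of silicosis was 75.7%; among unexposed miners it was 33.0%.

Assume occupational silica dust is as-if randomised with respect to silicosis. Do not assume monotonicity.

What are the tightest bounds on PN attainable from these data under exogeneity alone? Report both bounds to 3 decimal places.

0.564 ≤ PN ≤ 0.885

p₁ = 0.757, p₀ = 0.33.
Under exogeneity alone the bounds on PN are max{0,(p₁−p₀)/p₁} ≤ PN ≤ min{1,(1−p₀)/p₁}.
  lower = (p₁ − p₀)/p₁ = 0.427 / 0.757 ≈ 0.5641
  upper = min{1, (1 − p₀)/p₁} = 0.67 / 0.757 ≈ 0.8851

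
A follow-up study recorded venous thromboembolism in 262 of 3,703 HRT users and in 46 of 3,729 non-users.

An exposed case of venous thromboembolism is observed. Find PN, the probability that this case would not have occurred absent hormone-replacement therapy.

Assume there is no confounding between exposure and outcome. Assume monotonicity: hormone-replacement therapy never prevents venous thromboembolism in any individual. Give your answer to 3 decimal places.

p₁ = P(outcome | exposed) = 262/3703 = 0.070753
p₀ = P(outcome | unexposed) = 46/3729 = 0.012336
Under exogeneity and monotonicity, PN = (p₁ − p₀) / p₁.
PN = (0.070753 − 0.012336) / 0.070753 = 0.058418 / 0.070753 ≈ 0.8257

PN ≈ 0.826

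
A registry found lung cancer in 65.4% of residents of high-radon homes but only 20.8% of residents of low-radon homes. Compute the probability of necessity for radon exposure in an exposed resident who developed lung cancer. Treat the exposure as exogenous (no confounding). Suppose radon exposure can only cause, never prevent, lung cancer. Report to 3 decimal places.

PN ≈ 0.682

p₁ = 0.654, p₀ = 0.208.
Under exogeneity and monotonicity, PN = (p₁ − p₀) / p₁.
PN = (0.654 − 0.208) / 0.654 = 0.446 / 0.654 ≈ 0.6820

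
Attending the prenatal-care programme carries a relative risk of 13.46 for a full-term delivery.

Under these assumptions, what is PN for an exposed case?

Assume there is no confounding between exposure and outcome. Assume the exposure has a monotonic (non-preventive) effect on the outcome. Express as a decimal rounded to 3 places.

Under exogeneity and monotonicity, PN = (RR − 1) / RR = 1 − 1/RR.
PN = (13.46 − 1) / 13.46 = 12.46 / 13.46 ≈ 0.9257

PN ≈ 0.926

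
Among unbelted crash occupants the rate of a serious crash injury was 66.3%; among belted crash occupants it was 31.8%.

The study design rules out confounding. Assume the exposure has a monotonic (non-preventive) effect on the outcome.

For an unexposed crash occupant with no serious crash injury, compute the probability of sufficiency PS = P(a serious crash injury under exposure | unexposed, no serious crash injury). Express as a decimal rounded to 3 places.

PS ≈ 0.506

p₁ = 0.663, p₀ = 0.318.
Under exogeneity and monotonicity, PS = (p₁ − p₀) / (1 − p₀).
PS = (0.663 − 0.318) / (1 − 0.318) = 0.345 / 0.682 ≈ 0.5059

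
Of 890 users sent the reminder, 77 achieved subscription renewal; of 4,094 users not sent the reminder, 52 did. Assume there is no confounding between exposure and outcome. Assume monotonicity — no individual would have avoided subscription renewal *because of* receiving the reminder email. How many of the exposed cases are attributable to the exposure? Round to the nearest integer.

p₁ = P(outcome | exposed) = 77/890 = 0.086517
p₀ = P(outcome | unexposed) = 52/4094 = 0.012702
PN = (p₁ − p₀)/p₁ = (0.086517 − 0.012702) / 0.086517 ≈ 0.85319.
Attributable cases ≈ PN × (exposed cases) = 0.85319 × 77 ≈ 65.70.

about 66 cases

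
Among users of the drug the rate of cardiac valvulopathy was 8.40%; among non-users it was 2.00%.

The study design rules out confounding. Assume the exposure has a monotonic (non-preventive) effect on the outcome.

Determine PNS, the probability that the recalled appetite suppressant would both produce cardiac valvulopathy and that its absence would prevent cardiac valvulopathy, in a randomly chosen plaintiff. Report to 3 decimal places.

p₁ = 0.084, p₀ = 0.02.
Under exogeneity and monotonicity, PNS = p₁ − p₀.
PNS = 0.084 − 0.02 = 0.064

PNS ≈ 0.064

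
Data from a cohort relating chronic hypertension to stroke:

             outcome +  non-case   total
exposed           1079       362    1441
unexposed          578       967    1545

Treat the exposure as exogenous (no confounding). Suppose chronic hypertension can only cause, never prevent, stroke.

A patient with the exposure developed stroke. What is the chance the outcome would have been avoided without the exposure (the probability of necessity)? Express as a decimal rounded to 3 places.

PN ≈ 0.500

p₁ = P(outcome | exposed) = 1079/1441 = 0.74879
p₀ = P(outcome | unexposed) = 578/1545 = 0.37411
Under exogeneity and monotonicity, PN = (p₁ − p₀)/p₁.
PN = (0.74879 − 0.37411) / 0.74879 ≈ 0.5004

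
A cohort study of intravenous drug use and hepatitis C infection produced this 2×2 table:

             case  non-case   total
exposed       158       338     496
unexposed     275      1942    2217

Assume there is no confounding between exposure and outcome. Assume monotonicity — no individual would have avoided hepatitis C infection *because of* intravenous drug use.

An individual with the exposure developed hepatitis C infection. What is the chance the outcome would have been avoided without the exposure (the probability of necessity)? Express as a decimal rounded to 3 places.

PN ≈ 0.611

p₁ = P(outcome | exposed) = 158/496 = 0.31855
p₀ = P(outcome | unexposed) = 275/2217 = 0.12404
Under exogeneity and monotonicity, PN = (p₁ − p₀)/p₁.
PN = (0.31855 − 0.12404) / 0.31855 ≈ 0.6106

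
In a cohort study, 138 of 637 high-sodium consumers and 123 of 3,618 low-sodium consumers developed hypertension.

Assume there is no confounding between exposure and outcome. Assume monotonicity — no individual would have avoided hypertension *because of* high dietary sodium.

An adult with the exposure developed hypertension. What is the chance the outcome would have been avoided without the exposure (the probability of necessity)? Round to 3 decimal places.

p₁ = P(outcome | exposed) = 138/637 = 0.21664
p₀ = P(outcome | unexposed) = 123/3618 = 0.033997
Under exogeneity and monotonicity, PN = (p₁ − p₀) / p₁.
PN = (0.21664 − 0.033997) / 0.21664 = 0.18264 / 0.21664 ≈ 0.8431

PN ≈ 0.843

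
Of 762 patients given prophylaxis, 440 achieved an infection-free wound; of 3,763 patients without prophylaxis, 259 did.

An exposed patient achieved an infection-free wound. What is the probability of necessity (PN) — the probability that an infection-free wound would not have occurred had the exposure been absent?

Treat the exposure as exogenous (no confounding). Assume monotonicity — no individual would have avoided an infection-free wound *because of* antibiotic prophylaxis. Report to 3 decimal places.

p₁ = P(outcome | exposed) = 440/762 = 0.57743
p₀ = P(outcome | unexposed) = 259/3763 = 0.068828
Under exogeneity and monotonicity, PN = (p₁ − p₀) / p₁.
PN = (0.57743 − 0.068828) / 0.57743 = 0.5086 / 0.57743 ≈ 0.8808

PN ≈ 0.881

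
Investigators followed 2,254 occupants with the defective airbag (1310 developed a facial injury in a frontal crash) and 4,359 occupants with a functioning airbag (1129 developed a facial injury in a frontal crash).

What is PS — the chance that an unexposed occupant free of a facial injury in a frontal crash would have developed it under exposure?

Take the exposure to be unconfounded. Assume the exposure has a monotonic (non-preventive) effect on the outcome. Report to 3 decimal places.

p₁ = P(outcome | exposed) = 1310/2254 = 0.58119
p₀ = P(outcome | unexposed) = 1129/4359 = 0.259
Under exogeneity and monotonicity, PS = (p₁ − p₀) / (1 − p₀).
PS = (0.58119 − 0.259) / (1 − 0.259) = 0.32218 / 0.741 ≈ 0.4348

PS ≈ 0.435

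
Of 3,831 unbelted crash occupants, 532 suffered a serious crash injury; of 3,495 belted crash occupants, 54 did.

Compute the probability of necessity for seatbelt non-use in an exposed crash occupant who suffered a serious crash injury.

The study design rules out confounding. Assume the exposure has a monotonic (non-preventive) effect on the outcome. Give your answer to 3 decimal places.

PN ≈ 0.889

p₁ = P(outcome | exposed) = 532/3831 = 0.13887
p₀ = P(outcome | unexposed) = 54/3495 = 0.015451
Under exogeneity and monotonicity, PN = (p₁ − p₀) / p₁.
PN = (0.13887 − 0.015451) / 0.13887 = 0.12342 / 0.13887 ≈ 0.8887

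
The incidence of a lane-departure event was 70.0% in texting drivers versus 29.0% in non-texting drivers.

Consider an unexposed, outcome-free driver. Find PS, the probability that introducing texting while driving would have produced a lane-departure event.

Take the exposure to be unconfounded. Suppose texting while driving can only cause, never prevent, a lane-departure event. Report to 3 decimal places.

p₁ = 0.7, p₀ = 0.29.
Under exogeneity and monotonicity, PS = (p₁ − p₀) / (1 − p₀).
PS = (0.7 − 0.29) / (1 − 0.29) = 0.41 / 0.71 ≈ 0.5775

PS ≈ 0.577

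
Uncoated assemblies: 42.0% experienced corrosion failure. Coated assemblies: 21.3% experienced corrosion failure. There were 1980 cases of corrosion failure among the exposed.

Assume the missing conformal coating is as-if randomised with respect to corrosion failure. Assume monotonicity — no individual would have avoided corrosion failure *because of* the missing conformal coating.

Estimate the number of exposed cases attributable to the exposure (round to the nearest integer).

p₁ = 0.42, p₀ = 0.213.
PN = (p₁ − p₀)/p₁ = (0.42 − 0.213) / 0.42 ≈ 0.49286.
Attributable cases ≈ PN × (exposed cases) = 0.49286 × 1980 ≈ 975.86.

about 976 cases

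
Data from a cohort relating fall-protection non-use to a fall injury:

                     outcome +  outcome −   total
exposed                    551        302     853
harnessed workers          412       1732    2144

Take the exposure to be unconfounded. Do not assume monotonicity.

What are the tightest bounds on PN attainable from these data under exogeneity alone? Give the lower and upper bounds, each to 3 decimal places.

0.703 ≤ PN ≤ 1.000

p₁ = P(outcome | exposed) = 551/853 = 0.64596
p₀ = P(outcome | unexposed) = 412/2144 = 0.19216
Under exogeneity alone the bounds on PN are max{0,(p₁−p₀)/p₁} ≤ PN ≤ min{1,(1−p₀)/p₁}.
  lower = (p₁ − p₀)/p₁ = 0.45379 / 0.64596 ≈ 0.7025
  upper = min{1, (1 − p₀)/p₁} = 0.80784 / 0.64596 ≈ 1.2506 → capped at 1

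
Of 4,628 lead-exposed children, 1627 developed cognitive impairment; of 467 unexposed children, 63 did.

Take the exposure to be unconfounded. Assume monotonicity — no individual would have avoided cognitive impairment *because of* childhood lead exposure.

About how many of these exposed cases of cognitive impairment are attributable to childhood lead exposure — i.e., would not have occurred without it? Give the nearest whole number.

about 1003 cases

p₁ = P(outcome | exposed) = 1627/4628 = 0.35156
p₀ = P(outcome | unexposed) = 63/467 = 0.1349
PN = (p₁ − p₀)/p₁ = (0.35156 − 0.1349) / 0.35156 ≈ 0.61627.
Attributable cases ≈ PN × (exposed cases) = 0.61627 × 1627 ≈ 1002.67.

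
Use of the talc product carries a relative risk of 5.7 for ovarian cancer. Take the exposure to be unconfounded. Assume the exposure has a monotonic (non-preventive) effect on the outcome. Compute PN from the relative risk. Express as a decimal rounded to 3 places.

PN ≈ 0.825

Under exogeneity and monotonicity, PN = (RR − 1) / RR = 1 − 1/RR.
PN = (5.7 − 1) / 5.7 = 4.7 / 5.7 ≈ 0.8246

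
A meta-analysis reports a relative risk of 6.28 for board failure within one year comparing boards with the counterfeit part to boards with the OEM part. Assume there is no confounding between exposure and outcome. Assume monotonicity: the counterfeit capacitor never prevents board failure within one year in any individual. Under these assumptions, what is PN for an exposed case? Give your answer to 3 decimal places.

Under exogeneity and monotonicity, PN = (RR − 1) / RR = 1 − 1/RR.
PN = (6.28 − 1) / 6.28 = 5.28 / 6.28 ≈ 0.8408

PN ≈ 0.841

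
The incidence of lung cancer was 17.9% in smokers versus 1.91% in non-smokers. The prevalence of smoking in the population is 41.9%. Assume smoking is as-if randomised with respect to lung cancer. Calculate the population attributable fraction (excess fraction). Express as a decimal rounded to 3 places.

PAF ≈ 0.778

p₁ = 0.179, p₀ = 0.0191.
Overall risk P(Y=1) = π·p₁ + (1−π)·p₀ = 0.419×0.179 + 0.581×0.0191 = 0.086098.
Under exogeneity, PAF = [P(Y=1) − p₀] / P(Y=1).
PAF = (0.086098 − 0.0191) / 0.086098 ≈ 0.7782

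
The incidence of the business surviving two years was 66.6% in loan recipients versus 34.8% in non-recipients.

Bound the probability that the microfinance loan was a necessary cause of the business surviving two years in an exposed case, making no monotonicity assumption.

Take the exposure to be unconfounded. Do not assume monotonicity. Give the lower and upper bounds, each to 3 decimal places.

p₁ = 0.666, p₀ = 0.348.
Under exogeneity alone the bounds on PN are max{0,(p₁−p₀)/p₁} ≤ PN ≤ min{1,(1−p₀)/p₁}.
  lower = (p₁ − p₀)/p₁ = 0.318 / 0.666 ≈ 0.4775
  upper = min{1, (1 − p₀)/p₁} = 0.652 / 0.666 ≈ 0.9790

0.477 ≤ PN ≤ 0.979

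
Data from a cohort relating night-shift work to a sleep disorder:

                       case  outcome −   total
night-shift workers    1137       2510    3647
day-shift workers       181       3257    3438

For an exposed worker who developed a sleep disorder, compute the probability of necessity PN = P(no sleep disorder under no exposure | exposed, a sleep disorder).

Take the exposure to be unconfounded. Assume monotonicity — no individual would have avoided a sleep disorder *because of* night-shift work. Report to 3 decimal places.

PN ≈ 0.831

p₁ = P(outcome | exposed) = 1137/3647 = 0.31176
p₀ = P(outcome | unexposed) = 181/3438 = 0.052647
Under exogeneity and monotonicity, PN = (p₁ − p₀) / p₁.
PN = (0.31176 − 0.052647) / 0.31176 = 0.25912 / 0.31176 ≈ 0.8311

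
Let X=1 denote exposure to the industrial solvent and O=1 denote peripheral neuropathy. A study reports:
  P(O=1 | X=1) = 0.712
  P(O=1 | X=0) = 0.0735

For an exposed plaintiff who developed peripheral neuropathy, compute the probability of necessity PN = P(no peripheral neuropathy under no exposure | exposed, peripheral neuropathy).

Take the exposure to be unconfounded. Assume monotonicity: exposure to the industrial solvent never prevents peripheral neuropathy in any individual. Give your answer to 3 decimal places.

PN ≈ 0.897

Let p₁ = 0.712, p₀ = 0.0735.
Under exogeneity and monotonicity, PN = (p₁ − p₀) / p₁.
PN = (0.712 − 0.0735) / 0.712 = 0.6385 / 0.712 ≈ 0.8968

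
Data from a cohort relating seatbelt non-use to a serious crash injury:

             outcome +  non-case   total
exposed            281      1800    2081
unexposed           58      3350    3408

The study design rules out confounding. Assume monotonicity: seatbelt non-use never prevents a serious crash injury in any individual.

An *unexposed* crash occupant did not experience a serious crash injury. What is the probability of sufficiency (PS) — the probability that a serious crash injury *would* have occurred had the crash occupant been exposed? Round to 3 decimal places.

PS ≈ 0.120

p₁ = P(outcome | exposed) = 281/2081 = 0.13503
p₀ = P(outcome | unexposed) = 58/3408 = 0.017019
Under exogeneity and monotonicity, PS = (p₁ − p₀) / (1 − p₀).
PS = (0.13503 − 0.017019) / (1 − 0.017019) = 0.11801 / 0.98298 ≈ 0.1201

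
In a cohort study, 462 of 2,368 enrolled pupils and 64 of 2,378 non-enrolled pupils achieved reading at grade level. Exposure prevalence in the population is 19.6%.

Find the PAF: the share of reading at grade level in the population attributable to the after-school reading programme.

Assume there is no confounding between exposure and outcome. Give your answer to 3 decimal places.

p₁ = P(outcome | exposed) = 462/2368 = 0.1951
p₀ = P(outcome | unexposed) = 64/2378 = 0.026913
Overall risk P(Y=1) = π·p₁ + (1−π)·p₀ = 0.196×0.1951 + 0.804×0.026913 = 0.059878.
Under exogeneity, PAF = [P(Y=1) − p₀] / P(Y=1).
PAF = (0.059878 − 0.026913) / 0.059878 ≈ 0.5505

PAF ≈ 0.551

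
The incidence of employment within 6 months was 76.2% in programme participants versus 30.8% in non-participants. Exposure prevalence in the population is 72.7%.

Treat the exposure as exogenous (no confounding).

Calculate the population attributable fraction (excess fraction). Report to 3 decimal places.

p₁ = 0.762, p₀ = 0.308.
Overall risk P(Y=1) = π·p₁ + (1−π)·p₀ = 0.727×0.762 + 0.273×0.308 = 0.63806.
Under exogeneity, PAF = [P(Y=1) − p₀] / P(Y=1).
PAF = (0.63806 − 0.308) / 0.63806 ≈ 0.5173

PAF ≈ 0.517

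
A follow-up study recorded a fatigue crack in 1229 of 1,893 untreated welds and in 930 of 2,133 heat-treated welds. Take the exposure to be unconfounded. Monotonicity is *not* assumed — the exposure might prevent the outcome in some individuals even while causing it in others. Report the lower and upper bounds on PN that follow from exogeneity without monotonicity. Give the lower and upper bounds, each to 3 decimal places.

p₁ = P(outcome | exposed) = 1229/1893 = 0.64923
p₀ = P(outcome | unexposed) = 930/2133 = 0.43601
Under exogeneity alone the bounds on PN are max{0,(p₁−p₀)/p₁} ≤ PN ≤ min{1,(1−p₀)/p₁}.
  lower = (p₁ − p₀)/p₁ = 0.21323 / 0.64923 ≈ 0.3284
  upper = min{1, (1 − p₀)/p₁} = 0.56399 / 0.64923 ≈ 0.8687

0.328 ≤ PN ≤ 0.869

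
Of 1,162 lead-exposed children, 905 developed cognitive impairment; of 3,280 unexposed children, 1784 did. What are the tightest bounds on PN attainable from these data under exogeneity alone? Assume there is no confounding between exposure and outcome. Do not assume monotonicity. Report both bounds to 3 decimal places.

p₁ = P(outcome | exposed) = 905/1162 = 0.77883
p₀ = P(outcome | unexposed) = 1784/3280 = 0.5439
Under exogeneity alone the bounds on PN are max{0,(p₁−p₀)/p₁} ≤ PN ≤ min{1,(1−p₀)/p₁}.
  lower = (p₁ − p₀)/p₁ = 0.23493 / 0.77883 ≈ 0.3016
  upper = min{1, (1 − p₀)/p₁} = 0.4561 / 0.77883 ≈ 0.5856

0.302 ≤ PN ≤ 0.586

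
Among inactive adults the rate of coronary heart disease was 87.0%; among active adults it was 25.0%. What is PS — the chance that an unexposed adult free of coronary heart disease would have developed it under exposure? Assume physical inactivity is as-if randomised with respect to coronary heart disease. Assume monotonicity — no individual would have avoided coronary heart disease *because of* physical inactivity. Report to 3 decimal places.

PS ≈ 0.827

p₁ = 0.87, p₀ = 0.25.
Under exogeneity and monotonicity, PS = (p₁ − p₀) / (1 − p₀).
PS = (0.87 − 0.25) / (1 − 0.25) = 0.62 / 0.75 ≈ 0.8267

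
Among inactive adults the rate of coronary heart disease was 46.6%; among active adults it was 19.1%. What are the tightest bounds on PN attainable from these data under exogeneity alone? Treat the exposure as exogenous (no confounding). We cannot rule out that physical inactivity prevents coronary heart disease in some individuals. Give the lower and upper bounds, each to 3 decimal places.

p₁ = 0.466, p₀ = 0.191.
Under exogeneity alone the bounds on PN are max{0,(p₁−p₀)/p₁} ≤ PN ≤ min{1,(1−p₀)/p₁}.
  lower = (p₁ − p₀)/p₁ = 0.275 / 0.466 ≈ 0.5901
  upper = min{1, (1 − p₀)/p₁} = 0.809 / 0.466 ≈ 1.7361 → capped at 1

0.590 ≤ PN ≤ 1.000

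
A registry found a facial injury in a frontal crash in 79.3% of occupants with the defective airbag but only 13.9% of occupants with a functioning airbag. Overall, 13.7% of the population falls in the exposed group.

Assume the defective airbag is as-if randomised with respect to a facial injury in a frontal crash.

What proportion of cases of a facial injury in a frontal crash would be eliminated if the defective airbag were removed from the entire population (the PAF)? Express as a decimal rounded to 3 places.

PAF ≈ 0.392

p₁ = 0.793, p₀ = 0.139.
Overall risk P(Y=1) = π·p₁ + (1−π)·p₀ = 0.137×0.793 + 0.863×0.139 = 0.2286.
Under exogeneity, PAF = [P(Y=1) − p₀] / P(Y=1).
PAF = (0.2286 − 0.139) / 0.2286 ≈ 0.3919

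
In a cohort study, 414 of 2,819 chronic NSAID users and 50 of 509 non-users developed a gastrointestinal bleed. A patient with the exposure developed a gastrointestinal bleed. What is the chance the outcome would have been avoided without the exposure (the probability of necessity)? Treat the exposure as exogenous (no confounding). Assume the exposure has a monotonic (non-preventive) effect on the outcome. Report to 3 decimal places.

PN ≈ 0.331

p₁ = P(outcome | exposed) = 414/2819 = 0.14686
p₀ = P(outcome | unexposed) = 50/509 = 0.098232
Under exogeneity and monotonicity, PN = (p₁ − p₀) / p₁.
PN = (0.14686 − 0.098232) / 0.14686 = 0.048629 / 0.14686 ≈ 0.3311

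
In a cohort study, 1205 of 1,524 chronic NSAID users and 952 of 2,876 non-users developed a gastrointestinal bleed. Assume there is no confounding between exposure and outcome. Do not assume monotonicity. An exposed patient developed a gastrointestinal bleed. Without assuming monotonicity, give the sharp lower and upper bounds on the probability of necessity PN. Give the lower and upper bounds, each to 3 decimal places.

0.581 ≤ PN ≤ 0.846

p₁ = P(outcome | exposed) = 1205/1524 = 0.79068
p₀ = P(outcome | unexposed) = 952/2876 = 0.33102
Under exogeneity alone the bounds on PN are max{0,(p₁−p₀)/p₁} ≤ PN ≤ min{1,(1−p₀)/p₁}.
  lower = (p₁ − p₀)/p₁ = 0.45967 / 0.79068 ≈ 0.5814
  upper = min{1, (1 − p₀)/p₁} = 0.66898 / 0.79068 ≈ 0.8461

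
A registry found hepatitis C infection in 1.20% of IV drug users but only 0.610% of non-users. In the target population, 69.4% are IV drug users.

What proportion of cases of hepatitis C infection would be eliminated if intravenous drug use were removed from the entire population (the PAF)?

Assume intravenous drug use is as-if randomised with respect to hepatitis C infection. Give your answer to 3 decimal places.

PAF ≈ 0.402

p₁ = 0.012, p₀ = 0.0061.
Overall risk P(Y=1) = π·p₁ + (1−π)·p₀ = 0.694×0.012 + 0.306×0.0061 = 0.010195.
Under exogeneity, PAF = [P(Y=1) − p₀] / P(Y=1).
PAF = (0.010195 − 0.0061) / 0.010195 ≈ 0.4016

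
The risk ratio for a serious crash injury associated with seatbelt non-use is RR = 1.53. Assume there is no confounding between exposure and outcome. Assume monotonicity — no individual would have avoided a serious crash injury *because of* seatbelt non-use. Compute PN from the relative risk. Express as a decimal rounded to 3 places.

PN ≈ 0.346

Under exogeneity and monotonicity, PN = (RR − 1) / RR = 1 − 1/RR.
PN = (1.53 − 1) / 1.53 = 0.53 / 1.53 ≈ 0.3464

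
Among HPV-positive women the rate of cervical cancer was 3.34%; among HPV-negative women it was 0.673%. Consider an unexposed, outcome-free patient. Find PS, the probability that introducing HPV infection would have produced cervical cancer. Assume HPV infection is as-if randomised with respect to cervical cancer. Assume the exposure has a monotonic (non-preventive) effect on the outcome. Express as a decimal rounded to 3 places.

PS ≈ 0.027

p₁ = 0.0334, p₀ = 0.00673.
Under exogeneity and monotonicity, PS = (p₁ − p₀) / (1 − p₀).
PS = (0.0334 − 0.00673) / (1 − 0.00673) = 0.02667 / 0.99327 ≈ 0.0269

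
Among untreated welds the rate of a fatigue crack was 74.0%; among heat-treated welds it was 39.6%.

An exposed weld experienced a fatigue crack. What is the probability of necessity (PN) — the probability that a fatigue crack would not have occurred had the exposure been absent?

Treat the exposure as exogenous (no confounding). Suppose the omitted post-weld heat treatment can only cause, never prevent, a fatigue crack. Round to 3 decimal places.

p₁ = 0.74, p₀ = 0.396.
Under exogeneity and monotonicity, PN = (p₁ − p₀) / p₁.
PN = (0.74 − 0.396) / 0.74 = 0.344 / 0.74 ≈ 0.4649

PN ≈ 0.465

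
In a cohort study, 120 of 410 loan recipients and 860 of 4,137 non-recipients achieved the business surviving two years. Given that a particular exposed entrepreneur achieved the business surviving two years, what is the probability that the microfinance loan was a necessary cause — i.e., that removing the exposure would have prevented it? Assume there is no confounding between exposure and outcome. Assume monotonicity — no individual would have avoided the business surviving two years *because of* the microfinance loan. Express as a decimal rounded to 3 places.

PN ≈ 0.290

p₁ = P(outcome | exposed) = 120/410 = 0.29268
p₀ = P(outcome | unexposed) = 860/4137 = 0.20788
Under exogeneity and monotonicity, PN = (p₁ − p₀) / p₁.
PN = (0.29268 − 0.20788) / 0.29268 = 0.084803 / 0.29268 ≈ 0.2897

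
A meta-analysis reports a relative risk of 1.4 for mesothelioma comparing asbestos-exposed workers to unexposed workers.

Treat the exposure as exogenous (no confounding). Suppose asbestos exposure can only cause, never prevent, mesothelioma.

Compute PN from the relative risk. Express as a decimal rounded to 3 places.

Under exogeneity and monotonicity, PN = (RR − 1) / RR = 1 − 1/RR.
PN = (1.4 − 1) / 1.4 = 0.4 / 1.4 ≈ 0.2857

PN ≈ 0.286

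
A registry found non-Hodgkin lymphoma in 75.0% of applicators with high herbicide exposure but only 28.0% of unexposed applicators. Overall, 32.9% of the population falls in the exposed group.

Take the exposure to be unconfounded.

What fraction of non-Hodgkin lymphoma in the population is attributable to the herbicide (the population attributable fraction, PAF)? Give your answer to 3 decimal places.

p₁ = 0.75, p₀ = 0.28.
Overall risk P(Y=1) = π·p₁ + (1−π)·p₀ = 0.329×0.75 + 0.671×0.28 = 0.43463.
Under exogeneity, PAF = [P(Y=1) − p₀] / P(Y=1).
PAF = (0.43463 − 0.28) / 0.43463 ≈ 0.3558

PAF ≈ 0.356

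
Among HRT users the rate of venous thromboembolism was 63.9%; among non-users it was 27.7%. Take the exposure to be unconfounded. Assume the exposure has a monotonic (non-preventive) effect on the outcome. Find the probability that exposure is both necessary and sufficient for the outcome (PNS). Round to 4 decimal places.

PNS ≈ 0.3620

p₁ = 0.639, p₀ = 0.277.
Under exogeneity and monotonicity, PNS = p₁ − p₀.
PNS = 0.639 − 0.277 = 0.362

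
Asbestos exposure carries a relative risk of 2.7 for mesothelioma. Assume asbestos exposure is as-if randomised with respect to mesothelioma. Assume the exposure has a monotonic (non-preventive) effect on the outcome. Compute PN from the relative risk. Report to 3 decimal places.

Under exogeneity and monotonicity, PN = (RR − 1) / RR = 1 − 1/RR.
PN = (2.7 − 1) / 2.7 = 1.7 / 2.7 ≈ 0.6296

PN ≈ 0.630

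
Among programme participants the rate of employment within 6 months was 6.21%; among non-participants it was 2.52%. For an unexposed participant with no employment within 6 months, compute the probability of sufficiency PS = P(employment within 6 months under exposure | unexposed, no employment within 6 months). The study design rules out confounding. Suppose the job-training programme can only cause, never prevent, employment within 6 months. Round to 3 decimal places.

PS ≈ 0.038

p₁ = 0.0621, p₀ = 0.0252.
Under exogeneity and monotonicity, PS = (p₁ − p₀) / (1 − p₀).
PS = (0.0621 − 0.0252) / (1 − 0.0252) = 0.0369 / 0.9748 ≈ 0.0379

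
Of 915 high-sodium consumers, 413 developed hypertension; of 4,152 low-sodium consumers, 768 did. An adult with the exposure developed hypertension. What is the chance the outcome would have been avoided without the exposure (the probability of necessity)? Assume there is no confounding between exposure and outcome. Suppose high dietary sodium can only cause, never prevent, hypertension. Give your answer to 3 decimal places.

PN ≈ 0.590

p₁ = P(outcome | exposed) = 413/915 = 0.45137
p₀ = P(outcome | unexposed) = 768/4152 = 0.18497
Under exogeneity and monotonicity, PN = (p₁ − p₀) / p₁.
PN = (0.45137 − 0.18497) / 0.45137 = 0.2664 / 0.45137 ≈ 0.5902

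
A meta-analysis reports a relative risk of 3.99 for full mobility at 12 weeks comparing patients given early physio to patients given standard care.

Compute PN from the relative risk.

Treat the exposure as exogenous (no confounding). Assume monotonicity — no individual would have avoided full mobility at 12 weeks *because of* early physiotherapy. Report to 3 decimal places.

Under exogeneity and monotonicity, PN = (RR − 1) / RR = 1 − 1/RR.
PN = (3.99 − 1) / 3.99 = 2.99 / 3.99 ≈ 0.7494

PN ≈ 0.749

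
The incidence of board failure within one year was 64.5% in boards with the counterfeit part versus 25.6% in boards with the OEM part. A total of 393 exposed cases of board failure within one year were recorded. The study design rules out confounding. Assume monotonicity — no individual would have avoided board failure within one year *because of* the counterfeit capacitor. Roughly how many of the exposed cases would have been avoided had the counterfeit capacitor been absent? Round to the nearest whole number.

p₁ = 0.645, p₀ = 0.256.
PN = (p₁ − p₀)/p₁ = (0.645 − 0.256) / 0.645 ≈ 0.60310.
Attributable cases ≈ PN × (exposed cases) = 0.60310 × 393 ≈ 237.02.

about 237 cases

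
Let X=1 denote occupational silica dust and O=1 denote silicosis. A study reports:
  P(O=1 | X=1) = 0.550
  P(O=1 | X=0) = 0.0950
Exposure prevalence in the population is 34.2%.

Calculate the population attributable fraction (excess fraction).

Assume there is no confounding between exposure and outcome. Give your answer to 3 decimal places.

Let p₁ = 0.55, p₀ = 0.095.
Overall risk P(Y=1) = π·p₁ + (1−π)·p₀ = 0.342×0.55 + 0.658×0.095 = 0.25061.
Under exogeneity, PAF = [P(Y=1) − p₀] / P(Y=1).
PAF = (0.25061 − 0.095) / 0.25061 ≈ 0.6209

PAF ≈ 0.621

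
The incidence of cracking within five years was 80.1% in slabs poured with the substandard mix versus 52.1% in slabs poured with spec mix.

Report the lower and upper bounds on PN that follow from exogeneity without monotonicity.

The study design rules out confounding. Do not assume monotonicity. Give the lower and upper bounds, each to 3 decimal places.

0.350 ≤ PN ≤ 0.598

p₁ = 0.801, p₀ = 0.521.
Under exogeneity alone the bounds on PN are max{0,(p₁−p₀)/p₁} ≤ PN ≤ min{1,(1−p₀)/p₁}.
  lower = (p₁ − p₀)/p₁ = 0.28 / 0.801 ≈ 0.3496
  upper = min{1, (1 − p₀)/p₁} = 0.479 / 0.801 ≈ 0.5980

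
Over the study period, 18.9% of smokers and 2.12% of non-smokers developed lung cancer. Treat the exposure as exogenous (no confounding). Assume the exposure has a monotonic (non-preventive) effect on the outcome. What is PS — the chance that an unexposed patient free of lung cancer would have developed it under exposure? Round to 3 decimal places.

p₁ = 0.189, p₀ = 0.0212.
Under exogeneity and monotonicity, PS = (p₁ − p₀) / (1 − p₀).
PS = (0.189 − 0.0212) / (1 − 0.0212) = 0.1678 / 0.9788 ≈ 0.1714

PS ≈ 0.171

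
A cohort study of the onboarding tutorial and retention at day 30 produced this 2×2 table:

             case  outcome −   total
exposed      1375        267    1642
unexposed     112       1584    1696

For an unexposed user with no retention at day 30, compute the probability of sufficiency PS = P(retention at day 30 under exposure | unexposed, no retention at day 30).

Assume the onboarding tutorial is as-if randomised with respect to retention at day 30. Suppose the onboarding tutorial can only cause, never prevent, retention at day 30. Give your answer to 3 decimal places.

p₁ = P(outcome | exposed) = 1375/1642 = 0.83739
p₀ = P(outcome | unexposed) = 112/1696 = 0.066038
Under exogeneity and monotonicity, PS = (p₁ − p₀)/(1 − p₀).
PS = (0.83739 − 0.066038) / 0.93396 ≈ 0.8259

PS ≈ 0.826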